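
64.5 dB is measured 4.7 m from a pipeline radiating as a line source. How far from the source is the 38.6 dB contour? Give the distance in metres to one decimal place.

1828.5 m

For a line source L₁ − L₂ = 10·log₁₀(r₂/r₁), so r₂ = r₁·10^((L₁−L₂)/10).
r₂ = 4.7·10^((64.5−38.6)/10) = 4.7·10^(25.9/10) = 1828.51 m.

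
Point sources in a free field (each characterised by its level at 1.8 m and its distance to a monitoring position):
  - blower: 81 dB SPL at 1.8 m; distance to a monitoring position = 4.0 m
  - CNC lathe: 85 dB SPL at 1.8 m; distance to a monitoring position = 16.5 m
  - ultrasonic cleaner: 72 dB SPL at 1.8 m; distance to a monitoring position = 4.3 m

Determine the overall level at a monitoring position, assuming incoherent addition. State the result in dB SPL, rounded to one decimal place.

Propagate each source to the receiver with L = L_ref − 20·log₁₀(r/r_ref), then add intensities.
blower: 81 − 20·log₁₀(4.0/1.8) = 81 − 6.94 = 74.06 dB SPL.
CNC lathe: 85 − 20·log₁₀(16.5/1.8) = 85 − 19.24 = 65.76 dB SPL.
ultrasonic cleaner: 72 − 20·log₁₀(4.3/1.8) = 72 − 7.56 = 64.44 dB SPL.
Σ 10^(L/10) = 3.203e+07 → L_total = 10·log₁₀(3.203e+07) = 75.06 dB SPL.

75.1 dB SPL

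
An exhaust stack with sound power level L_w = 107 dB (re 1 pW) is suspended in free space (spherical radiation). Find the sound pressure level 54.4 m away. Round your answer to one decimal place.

The power spreads over a sphere of area 4π·r², so L_p = L_w − 10·log₁₀(4π·r²).
4π·r² = 3.719e+04 m², 10·log₁₀ of that is 45.704 dB.
L_p = 107 − 45.704 = 61.30 dB.

61.3 dB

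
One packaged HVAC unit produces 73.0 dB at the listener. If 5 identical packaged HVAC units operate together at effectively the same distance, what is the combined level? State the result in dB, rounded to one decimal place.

80.0 dB

N identical incoherent sources raise the level by 10·log₁₀ N.
L_total = 73.0 + 10·log₁₀(5) = 73.0 + 6.990 = 79.99 dB.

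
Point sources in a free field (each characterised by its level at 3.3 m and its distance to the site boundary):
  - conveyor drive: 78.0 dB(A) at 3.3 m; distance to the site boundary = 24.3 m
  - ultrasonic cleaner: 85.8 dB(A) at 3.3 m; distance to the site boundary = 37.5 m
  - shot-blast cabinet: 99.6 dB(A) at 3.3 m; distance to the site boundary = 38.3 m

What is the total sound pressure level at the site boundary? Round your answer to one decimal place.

Apply inverse-square spreading to bring every level to the receiver, then sum 10^(L/10).
conveyor drive: 78.0 − 20·log₁₀(24.3/3.3) = 78.0 − 17.34 = 60.66 dB(A).
ultrasonic cleaner: 85.8 − 20·log₁₀(37.5/3.3) = 85.8 − 21.11 = 64.69 dB(A).
shot-blast cabinet: 99.6 − 20·log₁₀(38.3/3.3) = 99.6 − 21.29 = 78.31 dB(A).
Σ 10^(L/10) = 7.181e+07 → L_total = 10·log₁₀(7.181e+07) = 78.56 dB(A).

78.6 dB(A)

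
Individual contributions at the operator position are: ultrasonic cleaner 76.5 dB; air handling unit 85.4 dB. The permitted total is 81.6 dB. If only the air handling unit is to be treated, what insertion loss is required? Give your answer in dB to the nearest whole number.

Fixed contribution from the other source: Σ 10^(L/10) = 10^(76.5/10) = 4.467e+07 (76.50 dB).
The limit corresponds to 10^(81.6/10) = 1.445e+08; subtracting the fixed part leaves 9.988e+07 for the air handling unit, i.e. 79.99 dB.
Required insertion loss = 85.4 − 79.99 = 5.41 dB.

5 dB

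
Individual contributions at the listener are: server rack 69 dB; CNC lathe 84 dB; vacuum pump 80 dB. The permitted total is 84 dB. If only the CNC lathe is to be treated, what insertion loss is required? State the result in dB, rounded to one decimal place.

Fixed contribution from the other sources: Σ 10^(L/10) = 10^(69/10) + 10^(80/10) = 1.079e+08 (80.33 dB).
To meet 84 dB overall, the treated CNC lathe may contribute at most 10^(84/10) − 1.079e+08 = 1.432e+08, i.e. 81.56 dB.
So the CNC lathe must be reduced from 84 to 81.56 dB: IL = 2.44 dB.

2.4 dB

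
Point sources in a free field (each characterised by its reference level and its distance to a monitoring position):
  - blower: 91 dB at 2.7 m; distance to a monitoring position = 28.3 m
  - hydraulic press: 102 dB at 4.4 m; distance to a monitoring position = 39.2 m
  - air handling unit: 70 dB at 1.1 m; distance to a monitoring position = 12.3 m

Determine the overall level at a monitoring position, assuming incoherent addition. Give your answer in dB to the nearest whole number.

Apply inverse-square spreading to bring every level to the receiver, then sum 10^(L/10).
blower: 91 − 20·log₁₀(28.3/2.7) = 91 − 20.41 = 70.59 dB.
hydraulic press: 102 − 20·log₁₀(39.2/4.4) = 102 − 19.00 = 83.00 dB.
air handling unit: 70 − 20·log₁₀(12.3/1.1) = 70 − 20.97 = 49.03 dB.
Σ 10^(L/10) = 2.112e+08 → L_total = 10·log₁₀(2.112e+08) = 83.25 dB.

83 dB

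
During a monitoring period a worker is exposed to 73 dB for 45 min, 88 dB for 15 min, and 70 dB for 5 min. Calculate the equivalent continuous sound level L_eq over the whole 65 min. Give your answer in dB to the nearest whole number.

82 dB

Weight each interval's intensity by its duration and average over T = 65 min:
Σ tᵢ·10^(Lᵢ/10) = 45·10^(73/10) + 15·10^(88/10) + 5·10^(70/10) = 1.041e+10.
L_eq = 10·log₁₀(1.041e+10/65) = 82.05 dB.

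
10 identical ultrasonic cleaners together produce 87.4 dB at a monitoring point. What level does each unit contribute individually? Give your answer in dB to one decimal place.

77.4 dB

For N identical incoherent sources L_total = L₁ + 10·log₁₀ N, so L₁ = 87.4 − 10·log₁₀(10) = 87.4 − 10.000.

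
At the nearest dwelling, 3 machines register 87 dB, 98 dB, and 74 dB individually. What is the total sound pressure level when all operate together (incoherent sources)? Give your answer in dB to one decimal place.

Incoherent sources combine by intensity addition: L_total = 10·log₁₀(Σ 10^(L_i/10)).
Σ 10^(L/10) = 10^(87/10) + 10^(98/10) + 10^(74/10) = 6.836e+09.
L_total = 10·log₁₀(6.836e+09) = 98.35 dB.

98.3 dB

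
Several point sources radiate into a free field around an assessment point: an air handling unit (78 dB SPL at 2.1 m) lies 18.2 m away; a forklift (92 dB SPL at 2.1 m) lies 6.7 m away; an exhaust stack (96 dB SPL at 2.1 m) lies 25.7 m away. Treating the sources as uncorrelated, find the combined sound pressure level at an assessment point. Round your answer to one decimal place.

82.6 dB SPL

Apply inverse-square spreading to bring every level to the receiver, then sum 10^(L/10).
air handling unit: 78 − 20·log₁₀(18.2/2.1) = 78 − 18.76 = 59.24 dB SPL.
forklift: 92 − 20·log₁₀(6.7/2.1) = 92 − 10.08 = 81.92 dB SPL.
exhaust stack: 96 − 20·log₁₀(25.7/2.1) = 96 − 21.75 = 74.25 dB SPL.
Σ 10^(L/10) = 1.831e+08 → L_total = 10·log₁₀(1.831e+08) = 82.63 dB SPL.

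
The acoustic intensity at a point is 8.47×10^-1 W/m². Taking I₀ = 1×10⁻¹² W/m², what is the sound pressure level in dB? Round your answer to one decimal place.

L = 10·log₁₀(I/I₀) = 10·log₁₀(8.47×10^-1/10⁻¹²) = 10·log₁₀(8.47×10^11).
L = 10·(0.9279 + 11) = 119.28 dB.

119.3 dB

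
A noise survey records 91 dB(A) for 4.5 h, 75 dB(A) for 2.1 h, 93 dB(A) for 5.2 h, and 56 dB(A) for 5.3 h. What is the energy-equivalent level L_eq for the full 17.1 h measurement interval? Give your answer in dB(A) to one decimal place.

89.7 dB(A)

L_eq = 10·log₁₀[(1/T)·Σ tᵢ·10^(Lᵢ/10)] with T = 17.1 h.
Σ tᵢ·10^(Lᵢ/10) = 4.5·10^(91/10) + 2.1·10^(75/10) + 5.2·10^(93/10) + 5.3·10^(56/10) = 1.611e+10.
L_eq = 10·log₁₀(1.611e+10/17.1) = 89.74 dB(A).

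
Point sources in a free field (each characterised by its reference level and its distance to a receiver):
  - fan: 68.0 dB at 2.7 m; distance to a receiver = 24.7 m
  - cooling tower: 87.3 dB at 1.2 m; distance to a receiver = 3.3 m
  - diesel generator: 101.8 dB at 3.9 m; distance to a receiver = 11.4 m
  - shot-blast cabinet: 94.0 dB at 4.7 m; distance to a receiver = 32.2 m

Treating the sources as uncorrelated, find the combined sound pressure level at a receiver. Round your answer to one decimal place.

92.8 dB

First find each source's level at the receiver (point-source: −20·log₁₀(r/r_ref)), then combine on an intensity basis.
fan: 68.0 − 20·log₁₀(24.7/2.7) = 68.0 − 19.23 = 48.77 dB.
cooling tower: 87.3 − 20·log₁₀(3.3/1.2) = 87.3 − 8.79 = 78.51 dB.
diesel generator: 101.8 − 20·log₁₀(11.4/3.9) = 101.8 − 9.32 = 92.48 dB.
shot-blast cabinet: 94.0 − 20·log₁₀(32.2/4.7) = 94.0 − 16.72 = 77.28 dB.
Σ 10^(L/10) = 1.896e+09 → L_total = 10·log₁₀(1.896e+09) = 92.78 dB.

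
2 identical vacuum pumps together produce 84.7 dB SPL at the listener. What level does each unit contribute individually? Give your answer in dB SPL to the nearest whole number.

82 dB SPL

For N identical incoherent sources L_total = L₁ + 10·log₁₀ N, so L₁ = 84.7 − 10·log₁₀(2) = 84.7 − 3.010.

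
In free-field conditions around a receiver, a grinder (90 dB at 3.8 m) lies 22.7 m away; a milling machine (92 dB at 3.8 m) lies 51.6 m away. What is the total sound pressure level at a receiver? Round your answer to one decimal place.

75.6 dB

Propagate each source to the receiver with L = L_ref − 20·log₁₀(r/r_ref), then add intensities.
grinder: 90 − 20·log₁₀(22.7/3.8) = 90 − 15.52 = 74.48 dB.
milling machine: 92 − 20·log₁₀(51.6/3.8) = 92 − 22.66 = 69.34 dB.
Σ 10^(L/10) = 3.662e+07 → L_total = 10·log₁₀(3.662e+07) = 75.64 dB.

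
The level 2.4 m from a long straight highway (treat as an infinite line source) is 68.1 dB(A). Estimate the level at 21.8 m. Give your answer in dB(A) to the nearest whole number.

59 dB(A)

Cylindrical spreading from a line source gives a 10·log₁₀(r₂/r₁) drop.
L₂ = 68.1 − 10·log₁₀(21.8/2.4) = 68.1 − 9.582 = 58.52 dB(A).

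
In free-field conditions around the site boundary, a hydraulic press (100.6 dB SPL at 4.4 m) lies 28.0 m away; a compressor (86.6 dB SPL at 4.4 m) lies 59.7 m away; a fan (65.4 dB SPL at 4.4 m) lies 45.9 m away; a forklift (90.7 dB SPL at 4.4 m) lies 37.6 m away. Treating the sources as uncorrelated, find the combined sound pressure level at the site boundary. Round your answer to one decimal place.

Apply inverse-square spreading to bring every level to the receiver, then sum 10^(L/10).
hydraulic press: 100.6 − 20·log₁₀(28.0/4.4) = 100.6 − 16.07 = 84.53 dB SPL.
compressor: 86.6 − 20·log₁₀(59.7/4.4) = 86.6 − 22.65 = 63.95 dB SPL.
fan: 65.4 − 20·log₁₀(45.9/4.4) = 65.4 − 20.37 = 45.03 dB SPL.
forklift: 90.7 − 20·log₁₀(37.6/4.4) = 90.7 − 18.63 = 72.07 dB SPL.
Σ 10^(L/10) = 3.021e+08 → L_total = 10·log₁₀(3.021e+08) = 84.80 dB SPL.

84.8 dB SPL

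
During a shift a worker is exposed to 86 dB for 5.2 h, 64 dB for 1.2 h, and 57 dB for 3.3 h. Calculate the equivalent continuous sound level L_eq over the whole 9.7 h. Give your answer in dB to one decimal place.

The energy average is taken in the linear domain: L_eq = 10·log₁₀[(Σ tᵢ·10^(Lᵢ/10))/T], T = 9.7 h.
Σ tᵢ·10^(Lᵢ/10) = 5.2·10^(86/10) + 1.2·10^(64/10) + 3.3·10^(57/10) = 2.075e+09.
L_eq = 10·log₁₀(2.075e+09/9.7) = 83.30 dB.

83.3 dB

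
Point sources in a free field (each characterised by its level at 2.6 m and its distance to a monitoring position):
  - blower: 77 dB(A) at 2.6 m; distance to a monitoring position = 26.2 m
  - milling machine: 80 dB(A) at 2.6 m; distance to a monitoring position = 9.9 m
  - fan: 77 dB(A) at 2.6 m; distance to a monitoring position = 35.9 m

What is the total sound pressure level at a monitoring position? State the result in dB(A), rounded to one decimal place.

Propagate each source to the receiver with L = L_ref − 20·log₁₀(r/r_ref), then add intensities.
blower: 77 − 20·log₁₀(26.2/2.6) = 77 − 20.07 = 56.93 dB(A).
milling machine: 80 − 20·log₁₀(9.9/2.6) = 80 − 11.61 = 68.39 dB(A).
fan: 77 − 20·log₁₀(35.9/2.6) = 77 − 22.80 = 54.20 dB(A).
Σ 10^(L/10) = 7.654e+06 → L_total = 10·log₁₀(7.654e+06) = 68.84 dB(A).

68.8 dB(A)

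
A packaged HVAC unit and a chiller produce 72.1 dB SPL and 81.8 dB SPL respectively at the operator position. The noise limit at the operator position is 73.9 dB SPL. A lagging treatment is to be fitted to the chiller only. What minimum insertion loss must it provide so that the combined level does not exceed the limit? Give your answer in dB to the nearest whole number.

Fixed contribution from the other source: Σ 10^(L/10) = 10^(72.1/10) = 1.622e+07 (72.10 dB SPL).
To meet 73.9 dB SPL overall, the treated chiller may contribute at most 10^(73.9/10) − 1.622e+07 = 8.329e+06, i.e. 69.21 dB SPL.
So the chiller must be reduced from 81.8 to 69.21 dB SPL: IL = 12.59 dB.

13 dB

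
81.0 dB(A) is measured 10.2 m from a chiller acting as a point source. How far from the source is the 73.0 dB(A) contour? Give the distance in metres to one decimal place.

For a point source L₁ − L₂ = 20·log₁₀(r₂/r₁), so r₂ = r₁·10^((L₁−L₂)/20).
r₂ = 10.2·10^((81.0−73.0)/20) = 10.2·10^(8.0/20) = 25.62 m.

25.6 m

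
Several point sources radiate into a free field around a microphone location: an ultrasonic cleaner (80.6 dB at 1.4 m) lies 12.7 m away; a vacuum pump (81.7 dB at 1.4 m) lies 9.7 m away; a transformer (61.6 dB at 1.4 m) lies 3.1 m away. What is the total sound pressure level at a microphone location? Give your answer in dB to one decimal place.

Apply inverse-square spreading to bring every level to the receiver, then sum 10^(L/10).
ultrasonic cleaner: 80.6 − 20·log₁₀(12.7/1.4) = 80.6 − 19.15 = 61.45 dB.
vacuum pump: 81.7 − 20·log₁₀(9.7/1.4) = 81.7 − 16.81 = 64.89 dB.
transformer: 61.6 − 20·log₁₀(3.1/1.4) = 61.6 − 6.90 = 54.70 dB.
Σ 10^(L/10) = 4.771e+06 → L_total = 10·log₁₀(4.771e+06) = 66.79 dB.

66.8 dB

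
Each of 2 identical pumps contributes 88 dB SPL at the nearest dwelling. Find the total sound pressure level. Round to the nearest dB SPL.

91 dB SPL

N identical incoherent sources raise the level by 10·log₁₀ N.
L_total = 88 + 10·log₁₀(2) = 88 + 3.010 = 91.01 dB SPL.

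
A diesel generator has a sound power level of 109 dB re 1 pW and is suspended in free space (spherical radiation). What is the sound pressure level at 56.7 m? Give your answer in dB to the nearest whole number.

63 dB

The power spreads over a sphere of area 4π·r², so L_p = L_w − 10·log₁₀(4π·r²).
4π·r² = 4.04e+04 m², 10·log₁₀ of that is 46.064 dB.
L_p = 109 − 46.064 = 62.94 dB.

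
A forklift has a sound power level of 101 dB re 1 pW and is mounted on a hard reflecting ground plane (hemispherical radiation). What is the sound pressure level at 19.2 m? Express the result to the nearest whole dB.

Free-field hemispherical radiation: L_p = L_w − 10·log₁₀(2π·r²), r = 19.2 m.
2π·r² = 2316 m², 10·log₁₀ of that is 33.648 dB.
L_p = 101 − 33.648 = 67.35 dB.

67 dB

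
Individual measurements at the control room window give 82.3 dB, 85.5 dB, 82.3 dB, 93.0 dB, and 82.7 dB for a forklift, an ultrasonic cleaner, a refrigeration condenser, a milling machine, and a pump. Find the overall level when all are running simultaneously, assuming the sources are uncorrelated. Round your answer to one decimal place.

94.6 dB

Incoherent sources combine by intensity addition: L_total = 10·log₁₀(Σ 10^(L_i/10)).
Σ 10^(L/10) = 10^(82.3/10) + 10^(85.5/10) + 10^(82.3/10) + 10^(93.0/10) + 10^(82.7/10) = 2.876e+09.
L_total = 10·log₁₀(2.876e+09) = 94.59 dB.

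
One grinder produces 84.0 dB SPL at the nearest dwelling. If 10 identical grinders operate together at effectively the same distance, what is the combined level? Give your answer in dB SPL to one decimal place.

L_total = L₁ + 10·log₁₀ N for N identical incoherent sources.
L_total = 84.0 + 10·log₁₀(10) = 84.0 + 10.000 = 94.00 dB SPL.

94.0 dB SPL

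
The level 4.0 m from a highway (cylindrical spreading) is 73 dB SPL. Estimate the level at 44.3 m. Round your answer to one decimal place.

62.6 dB SPL

Cylindrical spreading from a line source gives a 10·log₁₀(r₂/r₁) drop.
L₂ = 73 − 10·log₁₀(44.3/4.0) = 73 − 10.443 = 62.56 dB SPL.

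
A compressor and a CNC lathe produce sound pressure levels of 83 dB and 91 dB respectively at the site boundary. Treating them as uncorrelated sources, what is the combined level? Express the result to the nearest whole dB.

92 dB

For uncorrelated sources the intensities add, so convert each level to linear form, sum, and take 10·log₁₀ of the total.
Σ 10^(L/10) = 10^(83/10) + 10^(91/10) = 1.458e+09.
L_total = 10·log₁₀(1.458e+09) = 91.64 dB.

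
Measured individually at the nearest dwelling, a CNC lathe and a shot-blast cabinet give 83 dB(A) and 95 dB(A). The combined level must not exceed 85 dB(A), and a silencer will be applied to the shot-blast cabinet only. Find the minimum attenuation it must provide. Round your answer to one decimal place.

14.3 dB

The untreated sources together contribute 10^(83/10) = 1.995e+08, i.e. 83.00 dB(A).
To meet 85 dB(A) overall, the treated shot-blast cabinet may contribute at most 10^(85/10) − 1.995e+08 = 1.167e+08, i.e. 80.67 dB(A).
So the shot-blast cabinet must be reduced from 95 to 80.67 dB(A): IL = 14.33 dB.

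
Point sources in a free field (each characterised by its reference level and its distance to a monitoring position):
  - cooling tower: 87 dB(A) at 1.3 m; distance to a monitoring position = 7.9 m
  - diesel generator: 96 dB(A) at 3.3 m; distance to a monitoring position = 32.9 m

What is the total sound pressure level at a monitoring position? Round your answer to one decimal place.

77.3 dB(A)

Apply inverse-square spreading to bring every level to the receiver, then sum 10^(L/10).
cooling tower: 87 − 20·log₁₀(7.9/1.3) = 87 − 15.67 = 71.33 dB(A).
diesel generator: 96 − 20·log₁₀(32.9/3.3) = 96 − 19.97 = 76.03 dB(A).
Σ 10^(L/10) = 5.362e+07 → L_total = 10·log₁₀(5.362e+07) = 77.29 dB(A).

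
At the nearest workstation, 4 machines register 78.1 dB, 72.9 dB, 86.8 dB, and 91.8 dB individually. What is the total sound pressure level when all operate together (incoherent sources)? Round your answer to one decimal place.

93.2 dB

Incoherent sources combine by intensity addition: L_total = 10·log₁₀(Σ 10^(L_i/10)).
Σ 10^(L/10) = 10^(78.1/10) + 10^(72.9/10) + 10^(86.8/10) + 10^(91.8/10) = 2.076e+09.
L_total = 10·log₁₀(2.076e+09) = 93.17 dB.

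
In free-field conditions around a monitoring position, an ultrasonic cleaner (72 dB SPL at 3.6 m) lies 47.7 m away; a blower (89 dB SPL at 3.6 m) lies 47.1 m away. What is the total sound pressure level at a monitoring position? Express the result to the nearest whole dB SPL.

Apply inverse-square spreading to bring every level to the receiver, then sum 10^(L/10).
ultrasonic cleaner: 72 − 20·log₁₀(47.7/3.6) = 72 − 22.44 = 49.56 dB SPL.
blower: 89 − 20·log₁₀(47.1/3.6) = 89 − 22.33 = 66.67 dB SPL.
Σ 10^(L/10) = 4.731e+06 → L_total = 10·log₁₀(4.731e+06) = 66.75 dB SPL.

67 dB SPL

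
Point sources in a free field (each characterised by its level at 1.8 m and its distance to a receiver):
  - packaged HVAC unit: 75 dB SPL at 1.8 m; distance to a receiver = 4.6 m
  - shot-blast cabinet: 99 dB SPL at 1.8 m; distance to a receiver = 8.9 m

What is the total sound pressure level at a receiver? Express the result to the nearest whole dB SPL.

85 dB SPL

Propagate each source to the receiver with L = L_ref − 20·log₁₀(r/r_ref), then add intensities.
packaged HVAC unit: 75 − 20·log₁₀(4.6/1.8) = 75 − 8.15 = 66.85 dB SPL.
shot-blast cabinet: 99 − 20·log₁₀(8.9/1.8) = 99 − 13.88 = 85.12 dB SPL.
Σ 10^(L/10) = 3.298e+08 → L_total = 10·log₁₀(3.298e+08) = 85.18 dB SPL.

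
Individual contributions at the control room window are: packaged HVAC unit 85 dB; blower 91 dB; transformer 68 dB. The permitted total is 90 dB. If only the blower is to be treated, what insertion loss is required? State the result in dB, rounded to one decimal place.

Fixed contribution from the other sources: Σ 10^(L/10) = 10^(85/10) + 10^(68/10) = 3.225e+08 (85.09 dB).
To meet 90 dB overall, the treated blower may contribute at most 10^(90/10) − 3.225e+08 = 6.775e+08, i.e. 88.31 dB.
So the blower must be reduced from 91 to 88.31 dB: IL = 2.69 dB.

2.7 dB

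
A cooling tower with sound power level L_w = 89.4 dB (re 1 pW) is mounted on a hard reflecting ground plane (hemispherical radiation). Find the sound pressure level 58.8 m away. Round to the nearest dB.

Free-field hemispherical radiation: L_p = L_w − 10·log₁₀(2π·r²), r = 58.8 m.
2π·r² = 2.172e+04 m², 10·log₁₀ of that is 43.369 dB.
L_p = 89.4 − 43.369 = 46.03 dB.

46 dB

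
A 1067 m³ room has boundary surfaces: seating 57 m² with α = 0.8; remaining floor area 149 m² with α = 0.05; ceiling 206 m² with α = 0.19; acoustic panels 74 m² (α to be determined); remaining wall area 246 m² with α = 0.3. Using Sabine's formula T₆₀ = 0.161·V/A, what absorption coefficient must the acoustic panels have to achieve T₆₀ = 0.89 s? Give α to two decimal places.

0.37

A = 0.161·V/T₆₀ = 0.161·1067/0.89 = 193.02 m² sabins.
Absorption from the other surfaces = 57·0.8 + 149·0.05 + 206·0.19 + 246·0.3 = 165.99 m², so the acoustic panels must supply 27.03 m² over 74 m².
α = 27.03/74 = 0.365.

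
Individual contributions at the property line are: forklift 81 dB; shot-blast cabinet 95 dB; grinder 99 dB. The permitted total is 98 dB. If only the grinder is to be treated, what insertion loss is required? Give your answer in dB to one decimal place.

4.2 dB

Fixed contribution from the other sources: Σ 10^(L/10) = 10^(81/10) + 10^(95/10) = 3.288e+09 (95.17 dB).
To meet 98 dB overall, the treated grinder may contribute at most 10^(98/10) − 3.288e+09 = 3.021e+09, i.e. 94.80 dB.
Required insertion loss = 99 − 94.80 = 4.20 dB.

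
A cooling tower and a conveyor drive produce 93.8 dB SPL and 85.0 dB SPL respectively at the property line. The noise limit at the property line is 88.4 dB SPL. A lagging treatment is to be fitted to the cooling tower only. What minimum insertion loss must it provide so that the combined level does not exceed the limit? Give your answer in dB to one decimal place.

8.1 dB

Everything except the cooling tower sums to 10^(85.0/10) = 3.162e+08 in linear terms, 85.00 dB SPL.
To meet 88.4 dB SPL overall, the treated cooling tower may contribute at most 10^(88.4/10) − 3.162e+08 = 3.756e+08, i.e. 85.75 dB SPL.
Required insertion loss = 93.8 − 85.75 = 8.05 dB.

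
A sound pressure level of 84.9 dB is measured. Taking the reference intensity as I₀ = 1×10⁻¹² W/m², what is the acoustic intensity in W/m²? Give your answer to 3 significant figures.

0.000309 W/m²

I = I₀·10^(L/10) = 10⁻¹² × 10^(84.9/10) = 10^(-3.510).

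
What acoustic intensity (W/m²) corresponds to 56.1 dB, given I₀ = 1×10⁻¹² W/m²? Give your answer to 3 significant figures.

4.07e-07 W/m²

I = I₀·10^(L/10) = 10⁻¹² × 10^(56.1/10) = 10^(-6.390).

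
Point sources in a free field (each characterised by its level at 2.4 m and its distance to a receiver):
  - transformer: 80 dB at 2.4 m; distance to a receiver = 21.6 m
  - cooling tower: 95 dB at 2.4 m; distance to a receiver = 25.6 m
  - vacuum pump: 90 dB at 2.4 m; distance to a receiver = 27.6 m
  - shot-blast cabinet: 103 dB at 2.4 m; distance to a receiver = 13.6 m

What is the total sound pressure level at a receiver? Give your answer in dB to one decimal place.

88.2 dB

Propagate each source to the receiver with L = L_ref − 20·log₁₀(r/r_ref), then add intensities.
transformer: 80 − 20·log₁₀(21.6/2.4) = 80 − 19.08 = 60.92 dB.
cooling tower: 95 − 20·log₁₀(25.6/2.4) = 95 − 20.56 = 74.44 dB.
vacuum pump: 90 − 20·log₁₀(27.6/2.4) = 90 − 21.21 = 68.79 dB.
shot-blast cabinet: 103 − 20·log₁₀(13.6/2.4) = 103 − 15.07 = 87.93 dB.
Σ 10^(L/10) = 6.580e+08 → L_total = 10·log₁₀(6.580e+08) = 88.18 dB.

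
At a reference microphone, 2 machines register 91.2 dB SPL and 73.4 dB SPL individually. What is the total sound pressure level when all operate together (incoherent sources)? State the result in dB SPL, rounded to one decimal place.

91.3 dB SPL

Incoherent sources combine by intensity addition: L_total = 10·log₁₀(Σ 10^(L_i/10)).
Σ 10^(L/10) = 10^(91.2/10) + 10^(73.4/10) = 1.340e+09.
L_total = 10·log₁₀(1.340e+09) = 91.27 dB SPL.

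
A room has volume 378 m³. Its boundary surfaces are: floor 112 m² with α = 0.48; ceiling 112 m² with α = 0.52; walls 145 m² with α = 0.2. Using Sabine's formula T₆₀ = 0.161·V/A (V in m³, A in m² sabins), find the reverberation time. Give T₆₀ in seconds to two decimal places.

0.43 s

Summing Sᵢαᵢ: 112·0.48 + 112·0.52 + 145·0.2 = 141.00 m².
T₆₀ = 0.161 × 378 / 141.00 = 0.432 s.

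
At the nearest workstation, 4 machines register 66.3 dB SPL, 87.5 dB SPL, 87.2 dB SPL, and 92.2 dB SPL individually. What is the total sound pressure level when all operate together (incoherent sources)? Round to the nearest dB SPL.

Incoherent sources combine by intensity addition: L_total = 10·log₁₀(Σ 10^(L_i/10)).
Σ 10^(L/10) = 10^(66.3/10) + 10^(87.5/10) + 10^(87.2/10) + 10^(92.2/10) = 2.751e+09.
L_total = 10·log₁₀(2.751e+09) = 94.39 dB SPL.

94 dB SPL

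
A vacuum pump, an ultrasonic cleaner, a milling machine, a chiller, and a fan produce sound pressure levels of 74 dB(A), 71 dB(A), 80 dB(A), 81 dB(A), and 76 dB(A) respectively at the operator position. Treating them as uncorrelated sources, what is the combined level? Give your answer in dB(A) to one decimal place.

For uncorrelated sources the intensities add, so convert each level to linear form, sum, and take 10·log₁₀ of the total.
Σ 10^(L/10) = 10^(74/10) + 10^(71/10) + 10^(80/10) + 10^(81/10) + 10^(76/10) = 3.034e+08.
L_total = 10·log₁₀(3.034e+08) = 84.82 dB(A).

84.8 dB(A)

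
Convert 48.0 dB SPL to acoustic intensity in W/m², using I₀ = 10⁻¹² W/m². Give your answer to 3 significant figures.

I = I₀·10^(L/10) = 10⁻¹² × 10^(48.0/10) = 10^(-7.200).

6.31e-08 W/m²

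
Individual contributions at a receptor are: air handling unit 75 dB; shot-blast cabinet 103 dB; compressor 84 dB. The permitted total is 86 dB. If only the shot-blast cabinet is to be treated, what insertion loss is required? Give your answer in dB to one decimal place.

22.4 dB

The untreated sources together contribute 10^(75/10) + 10^(84/10) = 2.828e+08, i.e. 84.51 dB.
The limit corresponds to 10^(86/10) = 3.981e+08; subtracting the fixed part leaves 1.153e+08 for the shot-blast cabinet, i.e. 80.62 dB.
So the shot-blast cabinet must be reduced from 103 to 80.62 dB: IL = 22.38 dB.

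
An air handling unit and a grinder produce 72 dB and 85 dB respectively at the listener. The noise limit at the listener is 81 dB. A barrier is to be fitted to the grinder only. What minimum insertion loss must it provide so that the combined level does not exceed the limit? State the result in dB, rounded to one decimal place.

Fixed contribution from the other source: Σ 10^(L/10) = 10^(72/10) = 1.585e+07 (72.00 dB).
The limit corresponds to 10^(81/10) = 1.259e+08; subtracting the fixed part leaves 1.100e+08 for the grinder, i.e. 80.42 dB.
Required insertion loss = 85 − 80.42 = 4.58 dB.

4.6 dB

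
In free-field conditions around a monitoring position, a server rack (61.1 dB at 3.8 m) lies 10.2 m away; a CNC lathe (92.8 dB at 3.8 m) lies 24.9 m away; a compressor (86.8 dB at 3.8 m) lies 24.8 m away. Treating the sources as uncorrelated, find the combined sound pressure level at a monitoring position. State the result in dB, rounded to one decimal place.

77.5 dB

Propagate each source to the receiver with L = L_ref − 20·log₁₀(r/r_ref), then add intensities.
server rack: 61.1 − 20·log₁₀(10.2/3.8) = 61.1 − 8.58 = 52.52 dB.
CNC lathe: 92.8 − 20·log₁₀(24.9/3.8) = 92.8 − 16.33 = 76.47 dB.
compressor: 86.8 − 20·log₁₀(24.8/3.8) = 86.8 − 16.29 = 70.51 dB.
Σ 10^(L/10) = 5.579e+07 → L_total = 10·log₁₀(5.579e+07) = 77.47 dB.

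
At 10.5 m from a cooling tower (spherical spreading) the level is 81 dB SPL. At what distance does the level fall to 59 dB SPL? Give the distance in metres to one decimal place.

132.2 m

Point-source spreading drops the level by 20·log₁₀(r₂/r₁); inverting, r₂/r₁ = 10^(ΔL/20).
r₂ = 10.5·10^((81−59)/20) = 10.5·10^(22.0/20) = 132.19 m.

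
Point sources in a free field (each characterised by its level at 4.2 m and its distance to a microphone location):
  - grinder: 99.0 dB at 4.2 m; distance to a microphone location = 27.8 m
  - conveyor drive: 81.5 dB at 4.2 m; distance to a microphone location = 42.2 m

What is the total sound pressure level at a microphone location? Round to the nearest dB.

Apply inverse-square spreading to bring every level to the receiver, then sum 10^(L/10).
grinder: 99.0 − 20·log₁₀(27.8/4.2) = 99.0 − 16.42 = 82.58 dB.
conveyor drive: 81.5 − 20·log₁₀(42.2/4.2) = 81.5 − 20.04 = 61.46 dB.
Σ 10^(L/10) = 1.827e+08 → L_total = 10·log₁₀(1.827e+08) = 82.62 dB.

83 dB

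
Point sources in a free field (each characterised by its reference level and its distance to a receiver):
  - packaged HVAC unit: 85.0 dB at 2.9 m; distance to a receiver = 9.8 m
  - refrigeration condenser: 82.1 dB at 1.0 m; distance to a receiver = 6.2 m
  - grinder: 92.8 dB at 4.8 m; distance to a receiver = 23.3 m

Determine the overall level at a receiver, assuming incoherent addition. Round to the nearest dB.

Apply inverse-square spreading to bring every level to the receiver, then sum 10^(L/10).
packaged HVAC unit: 85.0 − 20·log₁₀(9.8/2.9) = 85.0 − 10.58 = 74.42 dB.
refrigeration condenser: 82.1 − 20·log₁₀(6.2/1.0) = 82.1 − 15.85 = 66.25 dB.
grinder: 92.8 − 20·log₁₀(23.3/4.8) = 92.8 − 13.72 = 79.08 dB.
Σ 10^(L/10) = 1.128e+08 → L_total = 10·log₁₀(1.128e+08) = 80.52 dB.

81 dB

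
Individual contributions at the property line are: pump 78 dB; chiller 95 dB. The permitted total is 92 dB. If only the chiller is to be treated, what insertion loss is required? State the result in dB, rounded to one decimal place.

3.2 dB

The untreated sources together contribute 10^(78/10) = 6.310e+07, i.e. 78.00 dB.
The limit corresponds to 10^(92/10) = 1.585e+09; subtracting the fixed part leaves 1.522e+09 for the chiller, i.e. 91.82 dB.
So the chiller must be reduced from 95 to 91.82 dB: IL = 3.18 dB.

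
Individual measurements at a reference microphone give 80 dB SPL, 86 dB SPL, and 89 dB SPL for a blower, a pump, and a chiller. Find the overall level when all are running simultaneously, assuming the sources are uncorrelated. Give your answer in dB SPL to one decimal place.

Incoherent sources combine by intensity addition: L_total = 10·log₁₀(Σ 10^(L_i/10)).
Σ 10^(L/10) = 10^(80/10) + 10^(86/10) + 10^(89/10) = 1.292e+09.
L_total = 10·log₁₀(1.292e+09) = 91.11 dB SPL.

91.1 dB SPL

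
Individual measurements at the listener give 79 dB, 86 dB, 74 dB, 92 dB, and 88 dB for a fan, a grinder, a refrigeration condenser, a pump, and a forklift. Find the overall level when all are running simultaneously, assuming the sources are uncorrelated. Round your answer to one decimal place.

Incoherent sources combine by intensity addition: L_total = 10·log₁₀(Σ 10^(L_i/10)).
Σ 10^(L/10) = 10^(79/10) + 10^(86/10) + 10^(74/10) + 10^(92/10) + 10^(88/10) = 2.719e+09.
L_total = 10·log₁₀(2.719e+09) = 94.34 dB.

94.3 dB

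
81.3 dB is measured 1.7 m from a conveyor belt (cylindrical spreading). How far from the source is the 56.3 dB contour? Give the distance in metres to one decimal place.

537.6 m

The 25.0 dB drop corresponds to a distance ratio of 10^(25.0/10) for a line source.
r₂ = 1.7·10^((81.3−56.3)/10) = 1.7·10^(25.0/10) = 537.59 m.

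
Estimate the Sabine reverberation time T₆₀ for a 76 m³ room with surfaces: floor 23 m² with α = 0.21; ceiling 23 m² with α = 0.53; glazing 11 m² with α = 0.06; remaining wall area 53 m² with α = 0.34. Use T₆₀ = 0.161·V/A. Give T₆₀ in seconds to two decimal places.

0.34 s

Total absorption A = 23·0.21 + 23·0.53 + 11·0.06 + 53·0.34 = 35.70 m² sabins.
T₆₀ = 0.161 × 76 / 35.70 = 0.343 s.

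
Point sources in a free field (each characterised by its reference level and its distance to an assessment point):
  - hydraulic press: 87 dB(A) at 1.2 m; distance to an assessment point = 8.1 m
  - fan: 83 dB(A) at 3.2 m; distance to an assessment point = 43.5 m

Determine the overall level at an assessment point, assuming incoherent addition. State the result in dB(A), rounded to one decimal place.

Propagate each source to the receiver with L = L_ref − 20·log₁₀(r/r_ref), then add intensities.
hydraulic press: 87 − 20·log₁₀(8.1/1.2) = 87 − 16.59 = 70.41 dB(A).
fan: 83 − 20·log₁₀(43.5/3.2) = 83 − 22.67 = 60.33 dB(A).
Σ 10^(L/10) = 1.208e+07 → L_total = 10·log₁₀(1.208e+07) = 70.82 dB(A).

70.8 dB(A)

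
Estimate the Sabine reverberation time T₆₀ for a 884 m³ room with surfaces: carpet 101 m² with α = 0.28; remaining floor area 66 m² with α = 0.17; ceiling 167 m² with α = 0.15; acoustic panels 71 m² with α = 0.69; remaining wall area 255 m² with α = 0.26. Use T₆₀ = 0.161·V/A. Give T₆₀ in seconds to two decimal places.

0.79 s

Summing Sᵢαᵢ: 101·0.28 + 66·0.17 + 167·0.15 + 71·0.69 + 255·0.26 = 179.84 m².
T₆₀ = 0.161·V/A = 0.161·884/179.84 = 0.791 s.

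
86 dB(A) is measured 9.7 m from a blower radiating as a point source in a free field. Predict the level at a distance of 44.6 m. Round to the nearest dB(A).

Point-source attenuation: ΔL = 20·log₁₀(r₂/r₁) = 20·log₁₀(44.6/9.7) = 13.251 dB.
L₂ = 86 − 20·log₁₀(44.6/9.7) = 86 − 13.251 = 72.75 dB(A).

73 dB(A)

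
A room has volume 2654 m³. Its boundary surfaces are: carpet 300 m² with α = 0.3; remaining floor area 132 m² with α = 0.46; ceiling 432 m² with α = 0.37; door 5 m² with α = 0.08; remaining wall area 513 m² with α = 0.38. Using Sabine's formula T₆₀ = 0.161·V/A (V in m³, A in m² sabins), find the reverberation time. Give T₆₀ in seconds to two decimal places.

0.84 s

Total absorption A = 300·0.3 + 132·0.46 + 432·0.37 + 5·0.08 + 513·0.38 = 505.90 m² sabins.
T₆₀ = 0.161·V/A = 0.161·2654/505.90 = 0.845 s.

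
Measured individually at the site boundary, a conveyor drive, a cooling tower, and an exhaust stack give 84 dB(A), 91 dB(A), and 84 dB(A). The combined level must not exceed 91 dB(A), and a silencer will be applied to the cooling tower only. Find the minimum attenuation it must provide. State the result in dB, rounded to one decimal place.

2.2 dB

Everything except the cooling tower sums to 10^(84/10) + 10^(84/10) = 5.024e+08 in linear terms, 87.01 dB(A).
The limit corresponds to 10^(91/10) = 1.259e+09; subtracting the fixed part leaves 7.565e+08 for the cooling tower, i.e. 88.79 dB(A).
So the cooling tower must be reduced from 91 to 88.79 dB(A): IL = 2.21 dB.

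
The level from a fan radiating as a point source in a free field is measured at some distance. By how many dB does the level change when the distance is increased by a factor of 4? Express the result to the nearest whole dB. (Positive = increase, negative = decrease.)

A point source loses 6 dB per doubling of distance; generally ΔL = −20·log₁₀(r₂/r₁).
ΔL = −20·log₁₀(4) = -12.04 dB.

-12 dB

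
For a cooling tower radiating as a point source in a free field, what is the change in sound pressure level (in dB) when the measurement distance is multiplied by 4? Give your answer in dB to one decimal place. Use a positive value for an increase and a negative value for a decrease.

Point-source spreading: ΔL = −20·log₁₀(r₂/r₁).
ΔL = −20·log₁₀(4) = -12.04 dB.

-12.0 dB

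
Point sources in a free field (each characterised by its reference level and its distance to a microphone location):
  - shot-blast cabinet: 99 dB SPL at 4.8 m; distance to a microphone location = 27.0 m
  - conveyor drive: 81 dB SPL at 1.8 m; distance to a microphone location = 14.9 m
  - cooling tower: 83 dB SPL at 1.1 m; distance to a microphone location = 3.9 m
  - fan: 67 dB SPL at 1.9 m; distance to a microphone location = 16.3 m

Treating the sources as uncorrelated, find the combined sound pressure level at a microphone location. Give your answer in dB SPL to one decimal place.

84.3 dB SPL

First find each source's level at the receiver (point-source: −20·log₁₀(r/r_ref)), then combine on an intensity basis.
shot-blast cabinet: 99 − 20·log₁₀(27.0/4.8) = 99 − 15.00 = 84.00 dB SPL.
conveyor drive: 81 − 20·log₁₀(14.9/1.8) = 81 − 18.36 = 62.64 dB SPL.
cooling tower: 83 − 20·log₁₀(3.9/1.1) = 83 − 10.99 = 72.01 dB SPL.
fan: 67 − 20·log₁₀(16.3/1.9) = 67 − 18.67 = 48.33 dB SPL.
Σ 10^(L/10) = 2.688e+08 → L_total = 10·log₁₀(2.688e+08) = 84.29 dB SPL.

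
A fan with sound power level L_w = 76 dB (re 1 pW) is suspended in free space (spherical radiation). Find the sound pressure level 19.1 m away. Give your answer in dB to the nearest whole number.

Free-field spherical radiation: L_p = L_w − 10·log₁₀(4π·r²), r = 19.1 m.
4π·r² = 4584 m², 10·log₁₀ of that is 36.613 dB.
L_p = 76 − 36.613 = 39.39 dB.

39 dB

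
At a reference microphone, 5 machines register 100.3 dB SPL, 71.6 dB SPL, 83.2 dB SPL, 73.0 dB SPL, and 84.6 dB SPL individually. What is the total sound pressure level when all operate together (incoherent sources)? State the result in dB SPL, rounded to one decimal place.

100.5 dB SPL

Incoherent sources combine by intensity addition: L_total = 10·log₁₀(Σ 10^(L_i/10)).
Σ 10^(L/10) = 10^(100.3/10) + 10^(71.6/10) + 10^(83.2/10) + 10^(73.0/10) + 10^(84.6/10) = 1.125e+10.
L_total = 10·log₁₀(1.125e+10) = 100.51 dB SPL.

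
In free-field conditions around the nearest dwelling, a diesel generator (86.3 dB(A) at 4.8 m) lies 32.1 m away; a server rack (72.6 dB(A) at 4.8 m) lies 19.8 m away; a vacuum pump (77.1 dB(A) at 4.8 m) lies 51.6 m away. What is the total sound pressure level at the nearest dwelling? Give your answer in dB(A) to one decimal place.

70.4 dB(A)

First find each source's level at the receiver (point-source: −20·log₁₀(r/r_ref)), then combine on an intensity basis.
diesel generator: 86.3 − 20·log₁₀(32.1/4.8) = 86.3 − 16.51 = 69.79 dB(A).
server rack: 72.6 − 20·log₁₀(19.8/4.8) = 72.6 − 12.31 = 60.29 dB(A).
vacuum pump: 77.1 − 20·log₁₀(51.6/4.8) = 77.1 − 20.63 = 56.47 dB(A).
Σ 10^(L/10) = 1.105e+07 → L_total = 10·log₁₀(1.105e+07) = 70.43 dB(A).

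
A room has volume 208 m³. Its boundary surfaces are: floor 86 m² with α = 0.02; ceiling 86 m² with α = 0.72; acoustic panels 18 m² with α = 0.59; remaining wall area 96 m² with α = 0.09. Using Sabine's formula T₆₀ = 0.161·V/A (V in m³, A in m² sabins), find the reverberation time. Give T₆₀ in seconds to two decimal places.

Summing Sᵢαᵢ: 86·0.02 + 86·0.72 + 18·0.59 + 96·0.09 = 82.90 m².
T₆₀ = 0.161 × 208 / 82.90 = 0.404 s.

0.40 s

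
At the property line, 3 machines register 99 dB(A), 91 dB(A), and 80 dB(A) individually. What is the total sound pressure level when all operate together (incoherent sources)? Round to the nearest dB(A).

For uncorrelated sources the intensities add, so convert each level to linear form, sum, and take 10·log₁₀ of the total.
Σ 10^(L/10) = 10^(99/10) + 10^(91/10) + 10^(80/10) = 9.302e+09.
L_total = 10·log₁₀(9.302e+09) = 99.69 dB(A).

100 dB(A)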